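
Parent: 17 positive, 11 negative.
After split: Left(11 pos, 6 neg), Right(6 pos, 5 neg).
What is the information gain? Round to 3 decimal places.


H(parent) = 0.9666. H(left) = 0.9367, H(right) = 0.9940. Weighted = (17/28)*0.9367 + (11/28)*0.9940 = 0.9592. IG = 0.9666 - 0.9592 = 0.0074, which rounds to 0.007.

0.007


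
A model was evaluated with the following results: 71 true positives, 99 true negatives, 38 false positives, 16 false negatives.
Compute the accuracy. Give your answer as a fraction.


Accuracy = (TP + TN) / (TP + TN + FP + FN) = (71 + 99) / 224 = 85/112.

85/112


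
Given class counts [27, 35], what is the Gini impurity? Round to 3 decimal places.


Total = 62. Proportions: 27/62, 35/62. sum(p_i^2) = 0.5083. Gini = 1 - 0.5083 = 0.4917, which rounds to 0.492.

0.492


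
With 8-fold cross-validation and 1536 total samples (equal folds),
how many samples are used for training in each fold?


Each validation fold has 1536/8 = 192 samples. Training set = 1536 - 192 = 1344.

1344


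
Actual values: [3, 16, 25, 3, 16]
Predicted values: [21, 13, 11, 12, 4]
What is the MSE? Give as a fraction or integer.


MSE = (1/5) * ((3-21)^2=324 + (16-13)^2=9 + (25-11)^2=196 + (3-12)^2=81 + (16-4)^2=144). Sum = 754. MSE = 754/5.

754/5


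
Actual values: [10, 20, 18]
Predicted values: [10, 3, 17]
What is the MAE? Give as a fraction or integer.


MAE = (1/3) * (|10-10|=0 + |20-3|=17 + |18-17|=1). Sum = 18. MAE = 6.

6


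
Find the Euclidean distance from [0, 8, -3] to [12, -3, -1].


d = sqrt(sum of squared differences). (0-12)^2=144, (8--3)^2=121, (-3--1)^2=4. Sum = 269.

sqrt(269)


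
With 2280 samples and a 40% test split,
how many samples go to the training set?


Test set = 2280 * 40% = 912. Training set = 2280 - 912 = 1368.

1368


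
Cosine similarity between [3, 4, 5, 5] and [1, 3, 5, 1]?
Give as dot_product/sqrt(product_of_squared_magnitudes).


dot = 45. |a|^2 = 75, |b|^2 = 36. cos = 45/sqrt(2700).

45/sqrt(2700)


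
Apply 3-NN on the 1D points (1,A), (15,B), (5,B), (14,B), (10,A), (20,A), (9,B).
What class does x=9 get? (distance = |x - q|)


Distances: |1-9|=8, |15-9|=6, |5-9|=4, |14-9|=5, |10-9|=1, |20-9|=11, |9-9|=0. 3 nearest: (9,B), (10,A), (5,B). Counts: {'B': 2, 'A': 1}. Majority class: B.

B


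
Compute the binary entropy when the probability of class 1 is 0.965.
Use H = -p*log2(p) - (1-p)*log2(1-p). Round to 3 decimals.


H = -0.965*log2(0.965) - 0.035*log2(0.035) = 0.219.

0.219


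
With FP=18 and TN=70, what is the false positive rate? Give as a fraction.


FPR = FP / (FP + TN) = 18 / 88 = 9/44.

9/44


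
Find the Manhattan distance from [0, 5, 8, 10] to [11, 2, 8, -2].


d = sum of absolute differences: |0-11|=11 + |5-2|=3 + |8-8|=0 + |10--2|=12 = 26.

26


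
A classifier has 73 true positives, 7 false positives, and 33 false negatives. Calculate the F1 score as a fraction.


Precision = 73/80 = 73/80. Recall = 73/106 = 73/106. F1 = 2*P*R/(P+R) = 73/93.

73/93


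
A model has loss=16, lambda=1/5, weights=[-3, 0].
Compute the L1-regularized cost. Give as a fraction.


L1 norm = sum(|w|) = 3. J = 16 + 1/5 * 3 = 83/5.

83/5


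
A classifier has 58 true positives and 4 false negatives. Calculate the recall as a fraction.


Recall = TP / (TP + FN) = 58 / 62 = 29/31.

29/31


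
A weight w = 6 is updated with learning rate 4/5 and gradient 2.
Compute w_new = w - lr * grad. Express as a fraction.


w_new = 6 - 4/5 * 2 = 6 - 8/5 = 22/5.

22/5


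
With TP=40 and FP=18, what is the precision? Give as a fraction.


Precision = TP / (TP + FP) = 40 / 58 = 20/29.

20/29


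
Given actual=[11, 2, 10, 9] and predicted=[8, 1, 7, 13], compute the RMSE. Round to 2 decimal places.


MSE = 8.7500. RMSE = sqrt(8.7500) = 2.96.

2.96


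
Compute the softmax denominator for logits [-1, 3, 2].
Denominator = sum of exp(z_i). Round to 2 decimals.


Denom = e^-1=0.3679 + e^3=20.0855 + e^2=7.3891. Sum = 27.8425, which rounds to 27.84.

27.84


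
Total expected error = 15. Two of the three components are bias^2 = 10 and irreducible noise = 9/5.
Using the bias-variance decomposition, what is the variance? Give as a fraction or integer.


Total error = bias^2 + variance + irreducible noise. So variance = 15 - 10 - 9/5 = 16/5.

16/5


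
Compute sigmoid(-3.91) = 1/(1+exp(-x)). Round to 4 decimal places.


sigma(-3.91) = 1/(1+e^(3.91)) = 1/(1+49.898952) = 1/50.898952 = 0.0196.

0.0196


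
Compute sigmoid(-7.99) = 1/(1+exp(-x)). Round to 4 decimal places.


sigma(-7.99) = 1/(1+e^(7.99)) = 1/(1+2951.296959) = 1/2952.296959 = 0.0003.

0.0003


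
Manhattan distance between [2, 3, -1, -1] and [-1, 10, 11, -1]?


d = sum of absolute differences: |2--1|=3 + |3-10|=7 + |-1-11|=12 + |-1--1|=0 = 22.

22


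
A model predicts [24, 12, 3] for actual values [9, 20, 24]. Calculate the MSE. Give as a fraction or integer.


MSE = (1/3) * ((9-24)^2=225 + (20-12)^2=64 + (24-3)^2=441). Sum = 730. MSE = 730/3.

730/3


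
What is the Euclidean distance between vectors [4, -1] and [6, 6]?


d = sqrt(sum of squared differences). (4-6)^2=4, (-1-6)^2=49. Sum = 53.

sqrt(53)


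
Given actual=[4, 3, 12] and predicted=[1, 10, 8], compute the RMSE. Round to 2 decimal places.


MSE = 24.6667. RMSE = sqrt(24.6667) = 4.97.

4.97


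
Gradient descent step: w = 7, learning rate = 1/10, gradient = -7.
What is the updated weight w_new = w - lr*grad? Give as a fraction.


w_new = 7 - 1/10 * -7 = 7 - -7/10 = 77/10.

77/10


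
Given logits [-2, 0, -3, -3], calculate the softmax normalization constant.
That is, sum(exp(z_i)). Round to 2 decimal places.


Denom = e^-2=0.1353 + e^0=1.0000 + e^-3=0.0498 + e^-3=0.0498. Sum = 1.2349, which rounds to 1.23.

1.23


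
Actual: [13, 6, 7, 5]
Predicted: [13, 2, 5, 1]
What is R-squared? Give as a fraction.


Mean(y) = 31/4. SS_res = 36. SS_tot = 155/4. R^2 = 1 - 36/(155/4) = 11/155.

11/155


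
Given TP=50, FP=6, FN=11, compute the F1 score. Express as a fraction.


Precision = 50/56 = 25/28. Recall = 50/61 = 50/61. F1 = 2*P*R/(P+R) = 100/117.

100/117


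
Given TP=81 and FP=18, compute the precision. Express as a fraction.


Precision = TP / (TP + FP) = 81 / 99 = 9/11.

9/11


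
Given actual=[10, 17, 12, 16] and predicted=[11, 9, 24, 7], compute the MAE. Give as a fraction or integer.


MAE = (1/4) * (|10-11|=1 + |17-9|=8 + |12-24|=12 + |16-7|=9). Sum = 30. MAE = 15/2.

15/2


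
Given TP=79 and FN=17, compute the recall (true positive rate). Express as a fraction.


Recall = TP / (TP + FN) = 79 / 96 = 79/96.

79/96


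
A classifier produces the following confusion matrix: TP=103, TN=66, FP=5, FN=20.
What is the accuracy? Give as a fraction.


Accuracy = (TP + TN) / (TP + TN + FP + FN) = (103 + 66) / 194 = 169/194.

169/194


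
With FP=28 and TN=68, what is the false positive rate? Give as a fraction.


FPR = FP / (FP + TN) = 28 / 96 = 7/24.

7/24


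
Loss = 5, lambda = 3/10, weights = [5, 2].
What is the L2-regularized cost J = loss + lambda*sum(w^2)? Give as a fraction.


L2 sq norm = sum(w^2) = 29. J = 5 + 3/10 * 29 = 137/10.

137/10


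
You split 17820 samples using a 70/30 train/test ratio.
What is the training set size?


Test set = 17820 * 30% = 5346. Training set = 17820 - 5346 = 12474.

12474


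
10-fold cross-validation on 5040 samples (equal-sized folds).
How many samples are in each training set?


Each validation fold has 5040/10 = 504 samples. Training set = 5040 - 504 = 4536.

4536


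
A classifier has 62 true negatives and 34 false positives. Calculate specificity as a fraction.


Specificity = TN / (TN + FP) = 62 / 96 = 31/48.

31/48


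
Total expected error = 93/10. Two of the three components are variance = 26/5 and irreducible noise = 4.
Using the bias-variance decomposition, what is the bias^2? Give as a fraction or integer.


Total error = bias^2 + variance + irreducible noise. So bias^2 = 93/10 - 26/5 - 4 = 1/10.

1/10


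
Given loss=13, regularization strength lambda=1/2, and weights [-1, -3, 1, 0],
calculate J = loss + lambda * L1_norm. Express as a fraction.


L1 norm = sum(|w|) = 5. J = 13 + 1/2 * 5 = 31/2.

31/2


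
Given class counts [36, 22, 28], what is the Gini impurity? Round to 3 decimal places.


Total = 86. Proportions: 36/86, 22/86, 28/86. sum(p_i^2) = 0.3467. Gini = 1 - 0.3467 = 0.6533, which rounds to 0.653.

0.653


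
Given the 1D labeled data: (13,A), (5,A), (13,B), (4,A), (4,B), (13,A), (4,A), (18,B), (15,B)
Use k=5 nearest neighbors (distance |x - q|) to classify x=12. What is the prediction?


Distances: |13-12|=1, |5-12|=7, |13-12|=1, |4-12|=8, |4-12|=8, |13-12|=1, |4-12|=8, |18-12|=6, |15-12|=3. 5 nearest: (13,A), (13,A), (13,B), (15,B), (18,B). Counts: {'A': 2, 'B': 3}. Majority class: B.

B


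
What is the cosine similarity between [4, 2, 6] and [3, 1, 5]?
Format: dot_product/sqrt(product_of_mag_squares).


dot = 44. |a|^2 = 56, |b|^2 = 35. cos = 44/sqrt(1960).

44/sqrt(1960)


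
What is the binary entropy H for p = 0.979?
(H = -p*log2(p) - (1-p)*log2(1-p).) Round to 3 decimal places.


H = -0.979*log2(0.979) - 0.021*log2(0.021) = 0.147.

0.147


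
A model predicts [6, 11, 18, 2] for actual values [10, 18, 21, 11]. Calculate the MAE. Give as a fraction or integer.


MAE = (1/4) * (|10-6|=4 + |18-11|=7 + |21-18|=3 + |11-2|=9). Sum = 23. MAE = 23/4.

23/4


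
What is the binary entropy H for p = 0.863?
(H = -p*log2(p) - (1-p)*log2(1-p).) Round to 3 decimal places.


H = -0.863*log2(0.863) - 0.137*log2(0.137) = 0.576.

0.576


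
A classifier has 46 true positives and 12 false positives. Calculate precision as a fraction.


Precision = TP / (TP + FP) = 46 / 58 = 23/29.

23/29


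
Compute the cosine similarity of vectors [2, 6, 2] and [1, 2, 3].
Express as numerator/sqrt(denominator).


dot = 20. |a|^2 = 44, |b|^2 = 14. cos = 20/sqrt(616).

20/sqrt(616)


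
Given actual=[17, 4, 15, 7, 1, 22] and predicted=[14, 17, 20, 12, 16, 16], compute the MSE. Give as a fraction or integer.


MSE = (1/6) * ((17-14)^2=9 + (4-17)^2=169 + (15-20)^2=25 + (7-12)^2=25 + (1-16)^2=225 + (22-16)^2=36). Sum = 489. MSE = 163/2.

163/2


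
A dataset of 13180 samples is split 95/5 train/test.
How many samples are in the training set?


Test set = 13180 * 5% = 659. Training set = 13180 - 659 = 12521.

12521


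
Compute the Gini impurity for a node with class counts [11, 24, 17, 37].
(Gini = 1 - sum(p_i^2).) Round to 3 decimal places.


Total = 89. Proportions: 11/89, 24/89, 17/89, 37/89. sum(p_i^2) = 0.2973. Gini = 1 - 0.2973 = 0.7027, which rounds to 0.703.

0.703


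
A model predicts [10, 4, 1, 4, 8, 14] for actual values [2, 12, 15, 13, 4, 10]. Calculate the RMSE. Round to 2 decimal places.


MSE = 72.8333. RMSE = sqrt(72.8333) = 8.53.

8.53


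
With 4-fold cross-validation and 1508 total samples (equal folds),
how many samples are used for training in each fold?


Each validation fold has 1508/4 = 377 samples. Training set = 1508 - 377 = 1131.

1131


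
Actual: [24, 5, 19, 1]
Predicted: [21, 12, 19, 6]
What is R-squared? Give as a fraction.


Mean(y) = 49/4. SS_res = 83. SS_tot = 1451/4. R^2 = 1 - 83/(1451/4) = 1119/1451.

1119/1451


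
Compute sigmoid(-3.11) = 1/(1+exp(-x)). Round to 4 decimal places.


sigma(-3.11) = 1/(1+e^(3.11)) = 1/(1+22.421044) = 1/23.421044 = 0.0427.

0.0427


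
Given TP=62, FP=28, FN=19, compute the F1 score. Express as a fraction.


Precision = 62/90 = 31/45. Recall = 62/81 = 62/81. F1 = 2*P*R/(P+R) = 124/171.

124/171


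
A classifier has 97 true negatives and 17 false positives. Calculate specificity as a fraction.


Specificity = TN / (TN + FP) = 97 / 114 = 97/114.

97/114


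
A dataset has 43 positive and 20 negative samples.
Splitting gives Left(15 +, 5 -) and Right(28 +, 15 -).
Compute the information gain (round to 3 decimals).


H(parent) = 0.9016. H(left) = 0.8113, H(right) = 0.9330. Weighted = (20/63)*0.8113 + (43/63)*0.9330 = 0.8944. IG = 0.9016 - 0.8944 = 0.0072, which rounds to 0.007.

0.007


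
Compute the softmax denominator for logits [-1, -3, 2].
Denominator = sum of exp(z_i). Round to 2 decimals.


Denom = e^-1=0.3679 + e^-3=0.0498 + e^2=7.3891. Sum = 7.8068, which rounds to 7.81.

7.81


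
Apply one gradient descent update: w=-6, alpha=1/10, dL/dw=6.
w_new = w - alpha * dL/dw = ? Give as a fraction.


w_new = -6 - 1/10 * 6 = -6 - 3/5 = -33/5.

-33/5


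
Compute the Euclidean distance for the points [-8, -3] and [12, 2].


d = sqrt(sum of squared differences). (-8-12)^2=400, (-3-2)^2=25. Sum = 425.

sqrt(425)


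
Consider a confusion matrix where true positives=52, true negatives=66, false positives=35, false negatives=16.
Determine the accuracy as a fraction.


Accuracy = (TP + TN) / (TP + TN + FP + FN) = (52 + 66) / 169 = 118/169.

118/169


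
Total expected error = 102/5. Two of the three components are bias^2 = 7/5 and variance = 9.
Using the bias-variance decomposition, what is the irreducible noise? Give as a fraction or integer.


Total error = bias^2 + variance + irreducible noise. So irreducible noise = 102/5 - 7/5 - 9 = 10.

10


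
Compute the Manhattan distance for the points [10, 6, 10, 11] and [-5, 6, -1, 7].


d = sum of absolute differences: |10--5|=15 + |6-6|=0 + |10--1|=11 + |11-7|=4 = 30.

30


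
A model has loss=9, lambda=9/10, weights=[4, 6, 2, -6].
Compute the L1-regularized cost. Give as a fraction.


L1 norm = sum(|w|) = 18. J = 9 + 9/10 * 18 = 126/5.

126/5


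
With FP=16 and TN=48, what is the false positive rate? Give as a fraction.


FPR = FP / (FP + TN) = 16 / 64 = 1/4.

1/4


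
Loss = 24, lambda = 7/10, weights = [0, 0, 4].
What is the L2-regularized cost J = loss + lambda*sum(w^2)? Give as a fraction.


L2 sq norm = sum(w^2) = 16. J = 24 + 7/10 * 16 = 176/5.

176/5


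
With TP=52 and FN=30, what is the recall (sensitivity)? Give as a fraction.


Recall = TP / (TP + FN) = 52 / 82 = 26/41.

26/41


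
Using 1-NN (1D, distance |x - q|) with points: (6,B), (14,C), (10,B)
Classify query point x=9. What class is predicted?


Distances: |6-9|=3, |14-9|=5, |10-9|=1. 1 nearest: (10,B). Counts: {'B': 1}. Majority class: B.

B


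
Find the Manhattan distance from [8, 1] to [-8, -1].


d = sum of absolute differences: |8--8|=16 + |1--1|=2 = 18.

18


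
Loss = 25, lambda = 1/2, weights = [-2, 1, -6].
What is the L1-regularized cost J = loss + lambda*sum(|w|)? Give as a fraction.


L1 norm = sum(|w|) = 9. J = 25 + 1/2 * 9 = 59/2.

59/2


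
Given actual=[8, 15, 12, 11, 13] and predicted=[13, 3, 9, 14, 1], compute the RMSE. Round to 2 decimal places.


MSE = 66.2000. RMSE = sqrt(66.2000) = 8.14.

8.14


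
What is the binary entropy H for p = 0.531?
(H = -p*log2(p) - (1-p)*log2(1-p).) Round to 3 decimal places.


H = -0.531*log2(0.531) - 0.469*log2(0.469) = 0.997.

0.997


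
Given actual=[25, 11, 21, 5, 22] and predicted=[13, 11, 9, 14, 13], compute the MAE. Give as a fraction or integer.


MAE = (1/5) * (|25-13|=12 + |11-11|=0 + |21-9|=12 + |5-14|=9 + |22-13|=9). Sum = 42. MAE = 42/5.

42/5


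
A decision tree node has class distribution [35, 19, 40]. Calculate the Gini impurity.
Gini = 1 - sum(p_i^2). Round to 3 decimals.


Total = 94. Proportions: 35/94, 19/94, 40/94. sum(p_i^2) = 0.3606. Gini = 1 - 0.3606 = 0.6394, which rounds to 0.639.

0.639


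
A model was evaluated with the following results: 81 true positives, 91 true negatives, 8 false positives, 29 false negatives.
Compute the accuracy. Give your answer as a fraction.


Accuracy = (TP + TN) / (TP + TN + FP + FN) = (81 + 91) / 209 = 172/209.

172/209


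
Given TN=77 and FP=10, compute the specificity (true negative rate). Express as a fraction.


Specificity = TN / (TN + FP) = 77 / 87 = 77/87.

77/87


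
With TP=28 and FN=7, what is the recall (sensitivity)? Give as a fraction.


Recall = TP / (TP + FN) = 28 / 35 = 4/5.

4/5


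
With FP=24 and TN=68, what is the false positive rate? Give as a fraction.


FPR = FP / (FP + TN) = 24 / 92 = 6/23.

6/23


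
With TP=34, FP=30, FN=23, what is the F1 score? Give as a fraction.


Precision = 34/64 = 17/32. Recall = 34/57 = 34/57. F1 = 2*P*R/(P+R) = 68/121.

68/121


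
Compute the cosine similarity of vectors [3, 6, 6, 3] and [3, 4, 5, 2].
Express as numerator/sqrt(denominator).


dot = 69. |a|^2 = 90, |b|^2 = 54. cos = 69/sqrt(4860).

69/sqrt(4860)


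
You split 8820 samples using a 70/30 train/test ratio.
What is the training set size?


Test set = 8820 * 30% = 2646. Training set = 8820 - 2646 = 6174.

6174


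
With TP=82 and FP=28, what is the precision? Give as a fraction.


Precision = TP / (TP + FP) = 82 / 110 = 41/55.

41/55


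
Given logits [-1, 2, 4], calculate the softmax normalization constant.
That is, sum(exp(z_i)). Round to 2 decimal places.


Denom = e^-1=0.3679 + e^2=7.3891 + e^4=54.5982. Sum = 62.3552, which rounds to 62.36.

62.36


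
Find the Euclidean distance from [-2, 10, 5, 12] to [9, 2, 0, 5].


d = sqrt(sum of squared differences). (-2-9)^2=121, (10-2)^2=64, (5-0)^2=25, (12-5)^2=49. Sum = 259.

sqrt(259)


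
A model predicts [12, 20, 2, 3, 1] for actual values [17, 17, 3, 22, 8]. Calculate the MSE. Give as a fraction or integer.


MSE = (1/5) * ((17-12)^2=25 + (17-20)^2=9 + (3-2)^2=1 + (22-3)^2=361 + (8-1)^2=49). Sum = 445. MSE = 89.

89


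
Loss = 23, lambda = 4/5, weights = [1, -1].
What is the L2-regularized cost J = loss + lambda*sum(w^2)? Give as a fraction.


L2 sq norm = sum(w^2) = 2. J = 23 + 4/5 * 2 = 123/5.

123/5


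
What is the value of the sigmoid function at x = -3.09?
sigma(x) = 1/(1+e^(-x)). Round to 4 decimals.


sigma(-3.09) = 1/(1+e^(3.09)) = 1/(1+21.977078) = 1/22.977078 = 0.0435.

0.0435


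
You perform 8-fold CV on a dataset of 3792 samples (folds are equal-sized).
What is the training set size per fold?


Each validation fold has 3792/8 = 474 samples. Training set = 3792 - 474 = 3318.

3318


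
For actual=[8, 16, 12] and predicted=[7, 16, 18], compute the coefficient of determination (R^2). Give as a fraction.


Mean(y) = 12. SS_res = 37. SS_tot = 32. R^2 = 1 - 37/(32) = -5/32.

-5/32


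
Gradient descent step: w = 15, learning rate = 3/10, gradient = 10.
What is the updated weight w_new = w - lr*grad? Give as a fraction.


w_new = 15 - 3/10 * 10 = 15 - 3 = 12.

12


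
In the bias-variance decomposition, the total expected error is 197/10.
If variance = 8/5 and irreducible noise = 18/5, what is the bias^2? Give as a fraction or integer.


Total error = bias^2 + variance + irreducible noise. So bias^2 = 197/10 - 8/5 - 18/5 = 29/2.

29/2


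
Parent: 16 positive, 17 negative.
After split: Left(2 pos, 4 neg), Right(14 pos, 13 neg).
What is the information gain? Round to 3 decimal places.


H(parent) = 0.9993. H(left) = 0.9183, H(right) = 0.9990. Weighted = (6/33)*0.9183 + (27/33)*0.9990 = 0.9843. IG = 0.9993 - 0.9843 = 0.0150, which rounds to 0.015.

0.015


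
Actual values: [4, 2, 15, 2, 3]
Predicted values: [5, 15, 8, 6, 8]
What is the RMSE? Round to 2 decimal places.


MSE = 52.0000. RMSE = sqrt(52.0000) = 7.21.

7.21


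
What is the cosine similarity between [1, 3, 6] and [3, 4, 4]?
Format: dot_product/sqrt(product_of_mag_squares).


dot = 39. |a|^2 = 46, |b|^2 = 41. cos = 39/sqrt(1886).

39/sqrt(1886)


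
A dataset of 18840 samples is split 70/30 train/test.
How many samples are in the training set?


Test set = 18840 * 30% = 5652. Training set = 18840 - 5652 = 13188.

13188


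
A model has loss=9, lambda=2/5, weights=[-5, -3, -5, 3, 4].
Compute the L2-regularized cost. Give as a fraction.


L2 sq norm = sum(w^2) = 84. J = 9 + 2/5 * 84 = 213/5.

213/5


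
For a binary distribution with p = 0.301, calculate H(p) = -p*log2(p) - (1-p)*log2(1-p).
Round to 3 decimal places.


H = -0.301*log2(0.301) - 0.699*log2(0.699) = 0.883.

0.883


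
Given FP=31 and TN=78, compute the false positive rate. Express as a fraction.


FPR = FP / (FP + TN) = 31 / 109 = 31/109.

31/109


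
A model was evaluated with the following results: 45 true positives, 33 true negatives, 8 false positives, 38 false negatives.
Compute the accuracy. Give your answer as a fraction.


Accuracy = (TP + TN) / (TP + TN + FP + FN) = (45 + 33) / 124 = 39/62.

39/62


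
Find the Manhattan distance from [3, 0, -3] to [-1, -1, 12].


d = sum of absolute differences: |3--1|=4 + |0--1|=1 + |-3-12|=15 = 20.

20


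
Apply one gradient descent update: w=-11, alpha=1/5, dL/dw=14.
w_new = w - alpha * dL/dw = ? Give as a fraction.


w_new = -11 - 1/5 * 14 = -11 - 14/5 = -69/5.

-69/5


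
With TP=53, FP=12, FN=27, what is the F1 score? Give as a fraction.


Precision = 53/65 = 53/65. Recall = 53/80 = 53/80. F1 = 2*P*R/(P+R) = 106/145.

106/145


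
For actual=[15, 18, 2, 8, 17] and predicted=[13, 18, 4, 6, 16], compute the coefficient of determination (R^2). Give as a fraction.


Mean(y) = 12. SS_res = 13. SS_tot = 186. R^2 = 1 - 13/(186) = 173/186.

173/186


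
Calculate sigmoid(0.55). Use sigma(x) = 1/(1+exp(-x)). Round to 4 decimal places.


sigma(0.55) = 1/(1+e^(-0.55)) = 1/(1+0.576950) = 1/1.576950 = 0.6341.

0.6341


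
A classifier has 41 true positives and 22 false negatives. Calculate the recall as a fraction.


Recall = TP / (TP + FN) = 41 / 63 = 41/63.

41/63


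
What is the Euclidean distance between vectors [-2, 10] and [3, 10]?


d = sqrt(sum of squared differences). (-2-3)^2=25, (10-10)^2=0. Sum = 25.

5


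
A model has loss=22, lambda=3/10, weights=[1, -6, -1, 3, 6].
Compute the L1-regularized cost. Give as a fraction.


L1 norm = sum(|w|) = 17. J = 22 + 3/10 * 17 = 271/10.

271/10


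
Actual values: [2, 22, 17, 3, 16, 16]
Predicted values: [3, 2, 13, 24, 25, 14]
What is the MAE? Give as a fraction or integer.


MAE = (1/6) * (|2-3|=1 + |22-2|=20 + |17-13|=4 + |3-24|=21 + |16-25|=9 + |16-14|=2). Sum = 57. MAE = 19/2.

19/2


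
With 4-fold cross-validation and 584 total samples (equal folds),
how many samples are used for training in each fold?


Each validation fold has 584/4 = 146 samples. Training set = 584 - 146 = 438.

438


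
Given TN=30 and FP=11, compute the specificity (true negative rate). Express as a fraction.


Specificity = TN / (TN + FP) = 30 / 41 = 30/41.

30/41


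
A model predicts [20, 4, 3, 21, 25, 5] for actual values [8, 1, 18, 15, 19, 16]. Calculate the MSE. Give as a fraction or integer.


MSE = (1/6) * ((8-20)^2=144 + (1-4)^2=9 + (18-3)^2=225 + (15-21)^2=36 + (19-25)^2=36 + (16-5)^2=121). Sum = 571. MSE = 571/6.

571/6


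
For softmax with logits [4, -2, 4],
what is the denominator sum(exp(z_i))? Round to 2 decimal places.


Denom = e^4=54.5982 + e^-2=0.1353 + e^4=54.5982. Sum = 109.3317, which rounds to 109.33.

109.33


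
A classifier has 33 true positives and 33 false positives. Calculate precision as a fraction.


Precision = TP / (TP + FP) = 33 / 66 = 1/2.

1/2


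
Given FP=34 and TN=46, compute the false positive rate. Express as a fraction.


FPR = FP / (FP + TN) = 34 / 80 = 17/40.

17/40


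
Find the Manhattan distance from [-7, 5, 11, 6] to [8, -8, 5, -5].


d = sum of absolute differences: |-7-8|=15 + |5--8|=13 + |11-5|=6 + |6--5|=11 = 45.

45


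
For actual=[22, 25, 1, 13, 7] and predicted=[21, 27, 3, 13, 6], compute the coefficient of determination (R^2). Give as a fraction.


Mean(y) = 68/5. SS_res = 10. SS_tot = 2016/5. R^2 = 1 - 10/(2016/5) = 983/1008.

983/1008


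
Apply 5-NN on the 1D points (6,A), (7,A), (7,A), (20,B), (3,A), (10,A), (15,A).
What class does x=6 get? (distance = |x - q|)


Distances: |6-6|=0, |7-6|=1, |7-6|=1, |20-6|=14, |3-6|=3, |10-6|=4, |15-6|=9. 5 nearest: (6,A), (7,A), (7,A), (3,A), (10,A). Counts: {'A': 5}. Majority class: A.

A


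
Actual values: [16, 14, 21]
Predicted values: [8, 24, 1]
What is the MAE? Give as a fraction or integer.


MAE = (1/3) * (|16-8|=8 + |14-24|=10 + |21-1|=20). Sum = 38. MAE = 38/3.

38/3


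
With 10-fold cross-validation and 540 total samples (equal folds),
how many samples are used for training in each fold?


Each validation fold has 540/10 = 54 samples. Training set = 540 - 54 = 486.

486


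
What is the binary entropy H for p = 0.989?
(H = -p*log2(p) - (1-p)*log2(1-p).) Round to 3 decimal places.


H = -0.989*log2(0.989) - 0.011*log2(0.011) = 0.087.

0.087


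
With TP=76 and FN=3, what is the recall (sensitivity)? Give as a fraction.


Recall = TP / (TP + FN) = 76 / 79 = 76/79.

76/79


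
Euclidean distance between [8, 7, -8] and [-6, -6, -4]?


d = sqrt(sum of squared differences). (8--6)^2=196, (7--6)^2=169, (-8--4)^2=16. Sum = 381.

sqrt(381)


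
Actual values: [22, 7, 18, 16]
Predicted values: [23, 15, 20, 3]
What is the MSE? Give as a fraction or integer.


MSE = (1/4) * ((22-23)^2=1 + (7-15)^2=64 + (18-20)^2=4 + (16-3)^2=169). Sum = 238. MSE = 119/2.

119/2


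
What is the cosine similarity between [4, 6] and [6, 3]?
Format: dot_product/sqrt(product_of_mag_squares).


dot = 42. |a|^2 = 52, |b|^2 = 45. cos = 42/sqrt(2340).

42/sqrt(2340)


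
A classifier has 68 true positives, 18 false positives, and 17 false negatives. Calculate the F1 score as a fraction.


Precision = 68/86 = 34/43. Recall = 68/85 = 4/5. F1 = 2*P*R/(P+R) = 136/171.

136/171


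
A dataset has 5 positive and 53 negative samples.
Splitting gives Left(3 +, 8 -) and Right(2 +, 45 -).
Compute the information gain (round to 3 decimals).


H(parent) = 0.4237. H(left) = 0.8454, H(right) = 0.2539. Weighted = (11/58)*0.8454 + (47/58)*0.2539 = 0.3661. IG = 0.4237 - 0.3661 = 0.0576, which rounds to 0.058.

0.058


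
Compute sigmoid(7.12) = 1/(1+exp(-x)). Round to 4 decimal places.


sigma(7.12) = 1/(1+e^(-7.12)) = 1/(1+0.000809) = 1/1.000809 = 0.9992.

0.9992


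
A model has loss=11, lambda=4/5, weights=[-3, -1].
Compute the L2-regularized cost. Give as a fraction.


L2 sq norm = sum(w^2) = 10. J = 11 + 4/5 * 10 = 19.

19


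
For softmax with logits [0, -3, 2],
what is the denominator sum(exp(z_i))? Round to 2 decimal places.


Denom = e^0=1.0000 + e^-3=0.0498 + e^2=7.3891. Sum = 8.4389, which rounds to 8.44.

8.44


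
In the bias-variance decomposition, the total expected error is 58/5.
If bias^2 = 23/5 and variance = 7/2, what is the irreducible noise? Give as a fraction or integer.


Total error = bias^2 + variance + irreducible noise. So irreducible noise = 58/5 - 23/5 - 7/2 = 7/2.

7/2


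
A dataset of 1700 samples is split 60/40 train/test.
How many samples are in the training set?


Test set = 1700 * 40% = 680. Training set = 1700 - 680 = 1020.

1020


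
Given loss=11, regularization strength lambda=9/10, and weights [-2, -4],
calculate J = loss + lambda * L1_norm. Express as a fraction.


L1 norm = sum(|w|) = 6. J = 11 + 9/10 * 6 = 82/5.

82/5


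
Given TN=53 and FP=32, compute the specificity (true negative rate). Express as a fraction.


Specificity = TN / (TN + FP) = 53 / 85 = 53/85.

53/85


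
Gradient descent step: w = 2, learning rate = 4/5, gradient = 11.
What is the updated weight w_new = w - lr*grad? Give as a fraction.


w_new = 2 - 4/5 * 11 = 2 - 44/5 = -34/5.

-34/5


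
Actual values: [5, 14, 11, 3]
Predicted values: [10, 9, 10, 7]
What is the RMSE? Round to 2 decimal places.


MSE = 16.7500. RMSE = sqrt(16.7500) = 4.09.

4.09


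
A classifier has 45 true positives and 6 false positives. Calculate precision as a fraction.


Precision = TP / (TP + FP) = 45 / 51 = 15/17.

15/17


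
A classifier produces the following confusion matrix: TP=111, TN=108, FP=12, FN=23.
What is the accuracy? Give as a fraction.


Accuracy = (TP + TN) / (TP + TN + FP + FN) = (111 + 108) / 254 = 219/254.

219/254


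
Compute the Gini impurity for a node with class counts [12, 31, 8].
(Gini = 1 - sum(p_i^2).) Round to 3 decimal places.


Total = 51. Proportions: 12/51, 31/51, 8/51. sum(p_i^2) = 0.4494. Gini = 1 - 0.4494 = 0.5506, which rounds to 0.551.

0.551


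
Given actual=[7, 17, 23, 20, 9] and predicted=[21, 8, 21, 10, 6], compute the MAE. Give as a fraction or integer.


MAE = (1/5) * (|7-21|=14 + |17-8|=9 + |23-21|=2 + |20-10|=10 + |9-6|=3). Sum = 38. MAE = 38/5.

38/5


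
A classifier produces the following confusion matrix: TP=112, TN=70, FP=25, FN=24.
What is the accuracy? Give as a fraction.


Accuracy = (TP + TN) / (TP + TN + FP + FN) = (112 + 70) / 231 = 26/33.

26/33


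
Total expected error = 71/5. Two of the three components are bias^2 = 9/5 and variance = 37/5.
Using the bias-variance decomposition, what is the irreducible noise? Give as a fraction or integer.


Total error = bias^2 + variance + irreducible noise. So irreducible noise = 71/5 - 9/5 - 37/5 = 5.

5


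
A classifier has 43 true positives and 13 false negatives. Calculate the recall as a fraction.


Recall = TP / (TP + FN) = 43 / 56 = 43/56.

43/56


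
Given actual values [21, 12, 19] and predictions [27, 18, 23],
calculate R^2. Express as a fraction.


Mean(y) = 52/3. SS_res = 88. SS_tot = 134/3. R^2 = 1 - 88/(134/3) = -65/67.

-65/67


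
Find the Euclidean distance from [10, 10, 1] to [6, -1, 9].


d = sqrt(sum of squared differences). (10-6)^2=16, (10--1)^2=121, (1-9)^2=64. Sum = 201.

sqrt(201)


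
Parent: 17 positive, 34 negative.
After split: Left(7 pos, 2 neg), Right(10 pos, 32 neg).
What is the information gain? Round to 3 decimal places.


H(parent) = 0.9183. H(left) = 0.7642, H(right) = 0.7919. Weighted = (9/51)*0.7642 + (42/51)*0.7919 = 0.7870. IG = 0.9183 - 0.7870 = 0.1313, which rounds to 0.131.

0.131


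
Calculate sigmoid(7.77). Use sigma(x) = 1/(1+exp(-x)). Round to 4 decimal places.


sigma(7.77) = 1/(1+e^(-7.77)) = 1/(1+0.000422) = 1/1.000422 = 0.9996.

0.9996


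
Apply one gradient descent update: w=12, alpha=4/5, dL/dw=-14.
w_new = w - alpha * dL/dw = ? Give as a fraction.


w_new = 12 - 4/5 * -14 = 12 - -56/5 = 116/5.

116/5


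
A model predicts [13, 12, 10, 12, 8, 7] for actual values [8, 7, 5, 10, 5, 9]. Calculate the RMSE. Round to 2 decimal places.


MSE = 15.3333. RMSE = sqrt(15.3333) = 3.92.

3.92


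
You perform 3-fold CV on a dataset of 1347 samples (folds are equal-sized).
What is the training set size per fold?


Each validation fold has 1347/3 = 449 samples. Training set = 1347 - 449 = 898.

898


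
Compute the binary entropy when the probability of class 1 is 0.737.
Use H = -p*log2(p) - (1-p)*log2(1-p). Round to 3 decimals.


H = -0.737*log2(0.737) - 0.263*log2(0.263) = 0.831.

0.831


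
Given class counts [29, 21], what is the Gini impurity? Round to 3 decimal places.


Total = 50. Proportions: 29/50, 21/50. sum(p_i^2) = 0.5128. Gini = 1 - 0.5128 = 0.4872, which rounds to 0.487.

0.487


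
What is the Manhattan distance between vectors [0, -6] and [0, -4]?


d = sum of absolute differences: |0-0|=0 + |-6--4|=2 = 2.

2


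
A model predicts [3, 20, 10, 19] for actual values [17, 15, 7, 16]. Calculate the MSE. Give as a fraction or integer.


MSE = (1/4) * ((17-3)^2=196 + (15-20)^2=25 + (7-10)^2=9 + (16-19)^2=9). Sum = 239. MSE = 239/4.

239/4


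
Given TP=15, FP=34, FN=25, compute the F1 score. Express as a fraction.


Precision = 15/49 = 15/49. Recall = 15/40 = 3/8. F1 = 2*P*R/(P+R) = 30/89.

30/89


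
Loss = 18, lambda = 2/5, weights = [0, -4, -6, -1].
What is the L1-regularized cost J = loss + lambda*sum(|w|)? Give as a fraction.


L1 norm = sum(|w|) = 11. J = 18 + 2/5 * 11 = 112/5.

112/5


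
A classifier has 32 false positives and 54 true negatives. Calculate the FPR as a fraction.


FPR = FP / (FP + TN) = 32 / 86 = 16/43.

16/43


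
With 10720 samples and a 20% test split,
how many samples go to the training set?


Test set = 10720 * 20% = 2144. Training set = 10720 - 2144 = 8576.

8576


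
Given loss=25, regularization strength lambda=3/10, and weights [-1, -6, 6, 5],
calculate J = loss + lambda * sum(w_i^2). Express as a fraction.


L2 sq norm = sum(w^2) = 98. J = 25 + 3/10 * 98 = 272/5.

272/5


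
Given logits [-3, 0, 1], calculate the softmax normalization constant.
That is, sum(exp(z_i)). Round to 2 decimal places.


Denom = e^-3=0.0498 + e^0=1.0000 + e^1=2.7183. Sum = 3.7681, which rounds to 3.77.

3.77


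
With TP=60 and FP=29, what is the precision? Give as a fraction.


Precision = TP / (TP + FP) = 60 / 89 = 60/89.

60/89


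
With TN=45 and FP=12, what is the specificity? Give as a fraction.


Specificity = TN / (TN + FP) = 45 / 57 = 15/19.

15/19


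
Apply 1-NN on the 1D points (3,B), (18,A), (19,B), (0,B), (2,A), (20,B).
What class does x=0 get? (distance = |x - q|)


Distances: |3-0|=3, |18-0|=18, |19-0|=19, |0-0|=0, |2-0|=2, |20-0|=20. 1 nearest: (0,B). Counts: {'B': 1}. Majority class: B.

B


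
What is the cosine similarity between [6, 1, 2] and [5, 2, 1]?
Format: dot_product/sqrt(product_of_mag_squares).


dot = 34. |a|^2 = 41, |b|^2 = 30. cos = 34/sqrt(1230).

34/sqrt(1230)


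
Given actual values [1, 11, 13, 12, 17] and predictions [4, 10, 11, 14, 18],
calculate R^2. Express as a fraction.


Mean(y) = 54/5. SS_res = 19. SS_tot = 704/5. R^2 = 1 - 19/(704/5) = 609/704.

609/704


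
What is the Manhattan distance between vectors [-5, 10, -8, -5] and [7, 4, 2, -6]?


d = sum of absolute differences: |-5-7|=12 + |10-4|=6 + |-8-2|=10 + |-5--6|=1 = 29.

29


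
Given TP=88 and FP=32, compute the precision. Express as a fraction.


Precision = TP / (TP + FP) = 88 / 120 = 11/15.

11/15


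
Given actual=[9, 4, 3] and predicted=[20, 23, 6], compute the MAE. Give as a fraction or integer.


MAE = (1/3) * (|9-20|=11 + |4-23|=19 + |3-6|=3). Sum = 33. MAE = 11.

11


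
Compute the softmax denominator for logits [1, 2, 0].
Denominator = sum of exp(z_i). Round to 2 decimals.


Denom = e^1=2.7183 + e^2=7.3891 + e^0=1.0000. Sum = 11.1074, which rounds to 11.11.

11.11


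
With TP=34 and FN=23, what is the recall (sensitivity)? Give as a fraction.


Recall = TP / (TP + FN) = 34 / 57 = 34/57.

34/57


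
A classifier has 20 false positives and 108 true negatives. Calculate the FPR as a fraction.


FPR = FP / (FP + TN) = 20 / 128 = 5/32.

5/32


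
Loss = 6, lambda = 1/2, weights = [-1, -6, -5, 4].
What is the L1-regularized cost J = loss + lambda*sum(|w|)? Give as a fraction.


L1 norm = sum(|w|) = 16. J = 6 + 1/2 * 16 = 14.

14


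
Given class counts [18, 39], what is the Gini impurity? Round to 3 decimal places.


Total = 57. Proportions: 18/57, 39/57. sum(p_i^2) = 0.5679. Gini = 1 - 0.5679 = 0.4321, which rounds to 0.432.

0.432


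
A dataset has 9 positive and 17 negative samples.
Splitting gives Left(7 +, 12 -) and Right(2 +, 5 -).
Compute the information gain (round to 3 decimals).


H(parent) = 0.9306. H(left) = 0.9495, H(right) = 0.8631. Weighted = (19/26)*0.9495 + (7/26)*0.8631 = 0.9262. IG = 0.9306 - 0.9262 = 0.0044, which rounds to 0.004.

0.004


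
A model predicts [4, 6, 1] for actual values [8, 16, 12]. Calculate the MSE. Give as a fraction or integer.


MSE = (1/3) * ((8-4)^2=16 + (16-6)^2=100 + (12-1)^2=121). Sum = 237. MSE = 79.

79


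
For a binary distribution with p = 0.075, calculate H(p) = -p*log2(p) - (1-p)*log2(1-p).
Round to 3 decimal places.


H = -0.075*log2(0.075) - 0.925*log2(0.925) = 0.384.

0.384


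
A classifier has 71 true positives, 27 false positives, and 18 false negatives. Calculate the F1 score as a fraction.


Precision = 71/98 = 71/98. Recall = 71/89 = 71/89. F1 = 2*P*R/(P+R) = 142/187.

142/187


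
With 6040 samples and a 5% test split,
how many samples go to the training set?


Test set = 6040 * 5% = 302. Training set = 6040 - 302 = 5738.

5738


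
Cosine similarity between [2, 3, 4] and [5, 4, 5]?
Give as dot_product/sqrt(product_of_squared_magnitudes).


dot = 42. |a|^2 = 29, |b|^2 = 66. cos = 42/sqrt(1914).

42/sqrt(1914)


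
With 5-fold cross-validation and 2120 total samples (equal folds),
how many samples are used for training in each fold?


Each validation fold has 2120/5 = 424 samples. Training set = 2120 - 424 = 1696.

1696


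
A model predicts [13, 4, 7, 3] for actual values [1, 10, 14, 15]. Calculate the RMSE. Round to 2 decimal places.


MSE = 93.2500. RMSE = sqrt(93.2500) = 9.66.

9.66


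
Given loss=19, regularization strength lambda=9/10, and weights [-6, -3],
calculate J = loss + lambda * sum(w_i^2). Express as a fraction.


L2 sq norm = sum(w^2) = 45. J = 19 + 9/10 * 45 = 119/2.

119/2


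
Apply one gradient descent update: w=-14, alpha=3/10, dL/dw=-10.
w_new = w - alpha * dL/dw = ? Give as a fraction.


w_new = -14 - 3/10 * -10 = -14 - -3 = -11.

-11


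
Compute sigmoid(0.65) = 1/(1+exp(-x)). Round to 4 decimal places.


sigma(0.65) = 1/(1+e^(-0.65)) = 1/(1+0.522046) = 1/1.522046 = 0.6570.

0.6570


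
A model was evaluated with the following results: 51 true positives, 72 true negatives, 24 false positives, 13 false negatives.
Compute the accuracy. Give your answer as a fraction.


Accuracy = (TP + TN) / (TP + TN + FP + FN) = (51 + 72) / 160 = 123/160.

123/160


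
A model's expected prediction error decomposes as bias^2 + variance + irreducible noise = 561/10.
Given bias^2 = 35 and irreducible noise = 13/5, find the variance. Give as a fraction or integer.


Total error = bias^2 + variance + irreducible noise. So variance = 561/10 - 35 - 13/5 = 37/2.

37/2


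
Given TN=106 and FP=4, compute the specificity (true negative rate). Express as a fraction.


Specificity = TN / (TN + FP) = 106 / 110 = 53/55.

53/55


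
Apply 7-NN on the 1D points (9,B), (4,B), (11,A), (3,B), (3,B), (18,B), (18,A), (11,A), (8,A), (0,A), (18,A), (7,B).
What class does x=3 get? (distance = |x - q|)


Distances: |9-3|=6, |4-3|=1, |11-3|=8, |3-3|=0, |3-3|=0, |18-3|=15, |18-3|=15, |11-3|=8, |8-3|=5, |0-3|=3, |18-3|=15, |7-3|=4. 7 nearest: (3,B), (3,B), (4,B), (0,A), (7,B), (8,A), (9,B). Counts: {'B': 5, 'A': 2}. Majority class: B.

B


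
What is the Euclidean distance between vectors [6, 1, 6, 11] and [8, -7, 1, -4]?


d = sqrt(sum of squared differences). (6-8)^2=4, (1--7)^2=64, (6-1)^2=25, (11--4)^2=225. Sum = 318.

sqrt(318)


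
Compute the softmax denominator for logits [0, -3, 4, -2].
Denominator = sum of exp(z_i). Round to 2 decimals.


Denom = e^0=1.0000 + e^-3=0.0498 + e^4=54.5982 + e^-2=0.1353. Sum = 55.7833, which rounds to 55.78.

55.78


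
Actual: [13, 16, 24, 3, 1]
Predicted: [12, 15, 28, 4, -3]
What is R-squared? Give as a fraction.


Mean(y) = 57/5. SS_res = 35. SS_tot = 1806/5. R^2 = 1 - 35/(1806/5) = 233/258.

233/258


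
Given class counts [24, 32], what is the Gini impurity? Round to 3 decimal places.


Total = 56. Proportions: 24/56, 32/56. sum(p_i^2) = 0.5102. Gini = 1 - 0.5102 = 0.4898, which rounds to 0.490.

0.490


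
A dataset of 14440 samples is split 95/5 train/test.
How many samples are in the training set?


Test set = 14440 * 5% = 722. Training set = 14440 - 722 = 13718.

13718


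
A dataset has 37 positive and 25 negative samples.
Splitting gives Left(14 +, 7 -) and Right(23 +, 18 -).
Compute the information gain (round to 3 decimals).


H(parent) = 0.9728. H(left) = 0.9183, H(right) = 0.9892. Weighted = (21/62)*0.9183 + (41/62)*0.9892 = 0.9652. IG = 0.9728 - 0.9652 = 0.0076, which rounds to 0.008.

0.008
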